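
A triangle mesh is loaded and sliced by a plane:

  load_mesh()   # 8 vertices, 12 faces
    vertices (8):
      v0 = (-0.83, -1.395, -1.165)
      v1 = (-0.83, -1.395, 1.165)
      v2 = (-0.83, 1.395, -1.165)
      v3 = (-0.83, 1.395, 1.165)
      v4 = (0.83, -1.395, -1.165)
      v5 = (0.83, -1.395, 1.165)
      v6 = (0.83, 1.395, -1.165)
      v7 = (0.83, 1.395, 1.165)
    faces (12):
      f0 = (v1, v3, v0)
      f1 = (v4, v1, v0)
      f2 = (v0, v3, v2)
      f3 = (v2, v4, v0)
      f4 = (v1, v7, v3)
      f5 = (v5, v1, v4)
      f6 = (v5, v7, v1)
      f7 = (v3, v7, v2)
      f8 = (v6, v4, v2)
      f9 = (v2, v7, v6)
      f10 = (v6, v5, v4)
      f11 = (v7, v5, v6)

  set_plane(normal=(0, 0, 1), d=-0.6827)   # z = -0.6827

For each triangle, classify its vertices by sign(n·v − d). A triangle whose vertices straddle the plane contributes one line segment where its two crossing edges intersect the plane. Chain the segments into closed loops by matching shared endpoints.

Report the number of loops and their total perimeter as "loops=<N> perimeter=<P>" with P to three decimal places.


Straddling triangles (8 of 12):
  (v1,v3,v0) [++-] → (-0.83, -0.817482, -0.6827)–(-0.83, -1.395, -0.6827)  len=0.5775
  (v4,v1,v0) [-+-] → (0.486387, -1.395, -0.6827)–(-0.83, -1.395, -0.6827)  len=1.3164
  (v0,v3,v2) [-+-] → (-0.83, -0.817482, -0.6827)–(-0.83, 1.395, -0.6827)  len=2.2125
  (v5,v1,v4) [++-] → (0.486387, -1.395, -0.6827)–(0.83, -1.395, -0.6827)  len=0.3436
  (v3,v7,v2) [++-] → (-0.486387, 1.395, -0.6827)–(-0.83, 1.395, -0.6827)  len=0.3436
  (v2,v7,v6) [-+-] → (-0.486387, 1.395, -0.6827)–(0.83, 1.395, -0.6827)  len=1.3164
  (v6,v5,v4) [-+-] → (0.83, 0.817482, -0.6827)–(0.83, -1.395, -0.6827)  len=2.2125
  (v7,v5,v6) [++-] → (0.83, 0.817482, -0.6827)–(0.83, 1.395, -0.6827)  len=0.5775

Chained into 1 loop(s):
  loop 1: 8 segments, perimeter = 8.9000
Total perimeter = 8.900

loops=1 perimeter=8.900


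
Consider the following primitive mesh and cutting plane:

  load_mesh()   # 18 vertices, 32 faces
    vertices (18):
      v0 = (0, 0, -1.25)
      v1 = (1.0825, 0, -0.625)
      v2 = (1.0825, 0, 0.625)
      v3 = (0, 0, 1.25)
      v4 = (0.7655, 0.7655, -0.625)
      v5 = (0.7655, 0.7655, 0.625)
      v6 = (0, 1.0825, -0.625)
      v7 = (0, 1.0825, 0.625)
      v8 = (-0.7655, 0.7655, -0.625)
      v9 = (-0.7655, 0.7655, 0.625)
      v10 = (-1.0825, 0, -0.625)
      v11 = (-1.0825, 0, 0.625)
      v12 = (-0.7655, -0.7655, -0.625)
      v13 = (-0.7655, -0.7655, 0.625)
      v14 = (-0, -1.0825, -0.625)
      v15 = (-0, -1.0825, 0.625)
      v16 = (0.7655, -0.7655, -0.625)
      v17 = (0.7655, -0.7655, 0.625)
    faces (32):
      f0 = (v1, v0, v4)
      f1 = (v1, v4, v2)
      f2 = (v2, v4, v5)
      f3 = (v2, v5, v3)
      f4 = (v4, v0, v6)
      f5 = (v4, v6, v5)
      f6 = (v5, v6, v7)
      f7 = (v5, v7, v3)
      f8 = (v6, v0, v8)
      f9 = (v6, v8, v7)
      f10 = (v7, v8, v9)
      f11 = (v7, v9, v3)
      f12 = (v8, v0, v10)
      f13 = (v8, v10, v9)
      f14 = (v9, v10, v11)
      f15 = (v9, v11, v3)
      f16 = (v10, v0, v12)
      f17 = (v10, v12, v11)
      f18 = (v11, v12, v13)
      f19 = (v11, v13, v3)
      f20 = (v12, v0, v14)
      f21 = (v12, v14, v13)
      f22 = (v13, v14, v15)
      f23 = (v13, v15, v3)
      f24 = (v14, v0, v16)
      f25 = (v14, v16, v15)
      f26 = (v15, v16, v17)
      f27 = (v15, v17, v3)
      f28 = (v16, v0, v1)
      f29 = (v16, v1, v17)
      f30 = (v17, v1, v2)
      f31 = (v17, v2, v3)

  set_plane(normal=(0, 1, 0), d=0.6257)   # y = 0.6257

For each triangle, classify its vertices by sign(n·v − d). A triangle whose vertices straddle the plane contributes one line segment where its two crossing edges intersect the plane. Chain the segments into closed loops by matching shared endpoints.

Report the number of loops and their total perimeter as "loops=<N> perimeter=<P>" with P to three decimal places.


Straddling triangles (12 of 32):
  (v1,v0,v4) [--+] → (0.6257, 0.6257, -0.739141)–(0.823392, 0.6257, -0.625)  len=0.2283
  (v1,v4,v2) [-+-] → (0.823392, 0.6257, -0.625)–(0.823392, 0.6257, -0.396718)  len=0.2283
  (v2,v4,v5) [-++] → (0.823392, 0.6257, -0.396718)–(0.823392, 0.6257, 0.625)  len=1.0217
  (v2,v5,v3) [-+-] → (0.823392, 0.6257, 0.625)–(0.6257, 0.6257, 0.739141)  len=0.2283
  (v4,v0,v6) [+-+] → (0.6257, 0.6257, -0.739141)–(0, 0.6257, -0.888741)  len=0.6433
  (v5,v7,v3) [++-] → (0, 0.6257, 0.888741)–(0.6257, 0.6257, 0.739141)  len=0.6433
  (v6,v0,v8) [+-+] → (0, 0.6257, -0.888741)–(-0.6257, 0.6257, -0.739141)  len=0.6433
  (v7,v9,v3) [++-] → (-0.6257, 0.6257, 0.739141)–(0, 0.6257, 0.888741)  len=0.6433
  (v8,v0,v10) [+--] → (-0.6257, 0.6257, -0.739141)–(-0.823392, 0.6257, -0.625)  len=0.2283
  (v8,v10,v9) [+-+] → (-0.823392, 0.6257, -0.625)–(-0.823392, 0.6257, 0.396718)  len=1.0217
  (v9,v10,v11) [+--] → (-0.823392, 0.6257, 0.396718)–(-0.823392, 0.6257, 0.625)  len=0.2283
  (v9,v11,v3) [+--] → (-0.823392, 0.6257, 0.625)–(-0.6257, 0.6257, 0.739141)  len=0.2283

Chained into 1 loop(s):
  loop 1: 12 segments, perimeter = 5.9865
Total perimeter = 5.986

loops=1 perimeter=5.986


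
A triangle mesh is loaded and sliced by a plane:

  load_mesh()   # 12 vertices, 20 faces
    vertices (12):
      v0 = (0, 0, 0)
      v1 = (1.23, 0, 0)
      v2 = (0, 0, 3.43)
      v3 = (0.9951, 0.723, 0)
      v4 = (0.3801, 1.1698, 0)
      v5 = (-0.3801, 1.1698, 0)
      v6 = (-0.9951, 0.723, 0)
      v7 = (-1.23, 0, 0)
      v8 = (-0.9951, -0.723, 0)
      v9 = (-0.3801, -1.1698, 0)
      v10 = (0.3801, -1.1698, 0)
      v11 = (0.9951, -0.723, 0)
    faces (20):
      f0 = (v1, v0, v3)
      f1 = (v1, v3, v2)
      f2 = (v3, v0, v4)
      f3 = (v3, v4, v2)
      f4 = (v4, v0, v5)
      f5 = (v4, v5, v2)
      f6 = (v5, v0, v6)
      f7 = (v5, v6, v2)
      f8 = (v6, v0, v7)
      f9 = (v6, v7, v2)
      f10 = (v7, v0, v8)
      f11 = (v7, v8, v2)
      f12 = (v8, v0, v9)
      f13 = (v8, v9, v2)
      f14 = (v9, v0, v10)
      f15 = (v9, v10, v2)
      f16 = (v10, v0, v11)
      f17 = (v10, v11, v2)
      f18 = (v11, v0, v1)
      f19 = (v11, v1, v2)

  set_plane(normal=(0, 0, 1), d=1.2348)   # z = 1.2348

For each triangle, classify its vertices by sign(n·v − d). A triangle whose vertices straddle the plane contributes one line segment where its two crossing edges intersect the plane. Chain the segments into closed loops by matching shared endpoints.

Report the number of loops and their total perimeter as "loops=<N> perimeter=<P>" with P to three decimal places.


Straddling triangles (10 of 20):
  (v1,v3,v2) [--+] → (0.636864, 0.46272, 1.2348)–(0.7872, 0, 1.2348)  len=0.4865
  (v3,v4,v2) [--+] → (0.243264, 0.748672, 1.2348)–(0.636864, 0.46272, 1.2348)  len=0.4865
  (v4,v5,v2) [--+] → (-0.243264, 0.748672, 1.2348)–(0.243264, 0.748672, 1.2348)  len=0.4865
  (v5,v6,v2) [--+] → (-0.636864, 0.46272, 1.2348)–(-0.243264, 0.748672, 1.2348)  len=0.4865
  (v6,v7,v2) [--+] → (-0.7872, 0, 1.2348)–(-0.636864, 0.46272, 1.2348)  len=0.4865
  (v7,v8,v2) [--+] → (-0.636864, -0.46272, 1.2348)–(-0.7872, 0, 1.2348)  len=0.4865
  (v8,v9,v2) [--+] → (-0.243264, -0.748672, 1.2348)–(-0.636864, -0.46272, 1.2348)  len=0.4865
  (v9,v10,v2) [--+] → (0.243264, -0.748672, 1.2348)–(-0.243264, -0.748672, 1.2348)  len=0.4865
  (v10,v11,v2) [--+] → (0.636864, -0.46272, 1.2348)–(0.243264, -0.748672, 1.2348)  len=0.4865
  (v11,v1,v2) [--+] → (0.7872, 0, 1.2348)–(0.636864, -0.46272, 1.2348)  len=0.4865

Chained into 1 loop(s):
  loop 1: 10 segments, perimeter = 4.8652
Total perimeter = 4.865

loops=1 perimeter=4.865


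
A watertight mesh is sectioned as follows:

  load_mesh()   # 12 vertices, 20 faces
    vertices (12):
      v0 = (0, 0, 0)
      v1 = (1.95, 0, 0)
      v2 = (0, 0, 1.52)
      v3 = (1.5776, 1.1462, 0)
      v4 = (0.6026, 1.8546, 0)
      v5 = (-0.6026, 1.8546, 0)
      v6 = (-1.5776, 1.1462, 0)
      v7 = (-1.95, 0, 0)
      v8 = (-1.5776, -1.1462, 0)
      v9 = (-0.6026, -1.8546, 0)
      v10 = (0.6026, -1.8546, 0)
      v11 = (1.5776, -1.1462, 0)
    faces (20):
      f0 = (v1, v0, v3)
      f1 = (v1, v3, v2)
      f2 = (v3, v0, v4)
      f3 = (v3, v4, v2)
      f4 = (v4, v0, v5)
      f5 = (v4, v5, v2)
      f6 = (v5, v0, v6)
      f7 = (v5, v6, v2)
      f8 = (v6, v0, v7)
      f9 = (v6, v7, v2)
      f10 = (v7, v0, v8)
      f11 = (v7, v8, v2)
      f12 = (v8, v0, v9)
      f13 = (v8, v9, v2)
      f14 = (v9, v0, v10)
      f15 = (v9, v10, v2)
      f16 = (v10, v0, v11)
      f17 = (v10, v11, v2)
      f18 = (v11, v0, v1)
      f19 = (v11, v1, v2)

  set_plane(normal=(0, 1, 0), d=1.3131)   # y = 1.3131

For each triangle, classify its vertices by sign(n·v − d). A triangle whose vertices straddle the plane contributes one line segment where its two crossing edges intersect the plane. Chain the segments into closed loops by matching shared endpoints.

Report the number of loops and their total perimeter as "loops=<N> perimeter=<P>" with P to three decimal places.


Straddling triangles (6 of 20):
  (v3,v0,v4) [--+] → (0.426655, 1.3131, 0)–(1.34789, 1.3131, 0)  len=0.9212
  (v3,v4,v2) [-+-] → (1.34789, 1.3131, 0)–(0.426655, 1.3131, 0.443805)  len=1.0226
  (v4,v0,v5) [+-+] → (0.426655, 1.3131, 0)–(-0.426655, 1.3131, 0)  len=0.8533
  (v4,v5,v2) [++-] → (-0.426655, 1.3131, 0.443805)–(0.426655, 1.3131, 0.443805)  len=0.8533
  (v5,v0,v6) [+--] → (-0.426655, 1.3131, 0)–(-1.34789, 1.3131, 0)  len=0.9212
  (v5,v6,v2) [+--] → (-1.34789, 1.3131, 0)–(-0.426655, 1.3131, 0.443805)  len=1.0226

Chained into 1 loop(s):
  loop 1: 6 segments, perimeter = 5.5942
Total perimeter = 5.594

loops=1 perimeter=5.594


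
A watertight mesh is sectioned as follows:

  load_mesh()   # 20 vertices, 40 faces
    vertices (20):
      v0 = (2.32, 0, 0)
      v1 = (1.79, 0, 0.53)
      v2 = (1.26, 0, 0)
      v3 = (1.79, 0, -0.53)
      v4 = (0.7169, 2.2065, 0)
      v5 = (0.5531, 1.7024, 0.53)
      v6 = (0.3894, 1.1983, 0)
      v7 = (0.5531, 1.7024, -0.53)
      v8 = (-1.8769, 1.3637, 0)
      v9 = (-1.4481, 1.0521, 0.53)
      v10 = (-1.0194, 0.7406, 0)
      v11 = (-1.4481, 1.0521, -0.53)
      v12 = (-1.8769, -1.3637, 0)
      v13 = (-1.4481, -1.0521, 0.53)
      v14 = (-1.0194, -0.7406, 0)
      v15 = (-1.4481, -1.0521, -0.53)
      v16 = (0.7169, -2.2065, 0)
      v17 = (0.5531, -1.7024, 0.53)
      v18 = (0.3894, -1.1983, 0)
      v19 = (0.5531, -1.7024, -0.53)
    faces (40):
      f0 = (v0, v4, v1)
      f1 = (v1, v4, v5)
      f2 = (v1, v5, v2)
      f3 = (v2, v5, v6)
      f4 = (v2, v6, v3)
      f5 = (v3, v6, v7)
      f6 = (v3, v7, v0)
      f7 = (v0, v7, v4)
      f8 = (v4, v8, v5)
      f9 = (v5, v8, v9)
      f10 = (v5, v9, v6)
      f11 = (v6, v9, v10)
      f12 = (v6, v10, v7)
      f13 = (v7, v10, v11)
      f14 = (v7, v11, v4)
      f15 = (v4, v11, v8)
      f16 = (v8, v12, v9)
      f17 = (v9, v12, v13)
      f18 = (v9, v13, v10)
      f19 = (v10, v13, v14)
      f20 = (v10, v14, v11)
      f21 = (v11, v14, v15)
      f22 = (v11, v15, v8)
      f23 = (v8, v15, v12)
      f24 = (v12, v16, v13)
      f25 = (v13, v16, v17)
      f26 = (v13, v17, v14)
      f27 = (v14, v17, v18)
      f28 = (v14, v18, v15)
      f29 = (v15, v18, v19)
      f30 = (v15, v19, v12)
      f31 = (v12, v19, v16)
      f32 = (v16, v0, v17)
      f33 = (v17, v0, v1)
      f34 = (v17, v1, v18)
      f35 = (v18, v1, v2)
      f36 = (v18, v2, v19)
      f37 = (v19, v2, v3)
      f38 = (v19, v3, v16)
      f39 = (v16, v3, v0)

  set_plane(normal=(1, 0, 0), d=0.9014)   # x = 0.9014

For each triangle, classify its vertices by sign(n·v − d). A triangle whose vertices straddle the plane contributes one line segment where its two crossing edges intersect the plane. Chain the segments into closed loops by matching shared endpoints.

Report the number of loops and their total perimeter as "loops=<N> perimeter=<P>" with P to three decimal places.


Straddling triangles (16 of 40):
  (v0,v4,v1) [+-+] → (0.9014, 1.95255, 0)–(0.9014, 1.82713, 0.0911238)  len=0.1550
  (v1,v4,v5) [+--] → (0.9014, 1.82713, 0.0911238)–(0.9014, 1.22302, 0.53)  len=0.7467
  (v1,v5,v2) [+-+] → (0.9014, 1.22302, 0.53)–(0.9014, 0.863603, 0.268861)  len=0.4443
  (v2,v5,v6) [+--] → (0.9014, 0.863603, 0.268861)–(0.9014, 0.49358, 0)  len=0.4574
  (v2,v6,v3) [+-+] → (0.9014, 0.49358, 0)–(0.9014, 0.760252, -0.193746)  len=0.3296
  (v3,v6,v7) [+--] → (0.9014, 0.760252, -0.193746)–(0.9014, 1.22302, -0.53)  len=0.5720
  (v3,v7,v0) [+-+] → (0.9014, 1.22302, -0.53)–(0.9014, 1.36681, -0.425524)  len=0.1777
  (v0,v7,v4) [+--] → (0.9014, 1.36681, -0.425524)–(0.9014, 1.95255, 0)  len=0.7240
  (v16,v0,v17) [-+-] → (0.9014, -1.95255, 0)–(0.9014, -1.36681, 0.425524)  len=0.7240
  (v17,v0,v1) [-++] → (0.9014, -1.36681, 0.425524)–(0.9014, -1.22302, 0.53)  len=0.1777
  (v17,v1,v18) [-+-] → (0.9014, -1.22302, 0.53)–(0.9014, -0.760252, 0.193746)  len=0.5720
  (v18,v1,v2) [-++] → (0.9014, -0.760252, 0.193746)–(0.9014, -0.49358, 0)  len=0.3296
  (v18,v2,v19) [-+-] → (0.9014, -0.49358, 0)–(0.9014, -0.863603, -0.268861)  len=0.4574
  (v19,v2,v3) [-++] → (0.9014, -0.863603, -0.268861)–(0.9014, -1.22302, -0.53)  len=0.4443
  (v19,v3,v16) [-+-] → (0.9014, -1.22302, -0.53)–(0.9014, -1.82713, -0.0911238)  len=0.7467
  (v16,v3,v0) [-++] → (0.9014, -1.82713, -0.0911238)–(0.9014, -1.95255, 0)  len=0.1550

Chained into 2 loop(s):
  loop 1: 8 segments, perimeter = 3.6068
  loop 2: 8 segments, perimeter = 3.6068
Total perimeter = 7.214

loops=2 perimeter=7.214


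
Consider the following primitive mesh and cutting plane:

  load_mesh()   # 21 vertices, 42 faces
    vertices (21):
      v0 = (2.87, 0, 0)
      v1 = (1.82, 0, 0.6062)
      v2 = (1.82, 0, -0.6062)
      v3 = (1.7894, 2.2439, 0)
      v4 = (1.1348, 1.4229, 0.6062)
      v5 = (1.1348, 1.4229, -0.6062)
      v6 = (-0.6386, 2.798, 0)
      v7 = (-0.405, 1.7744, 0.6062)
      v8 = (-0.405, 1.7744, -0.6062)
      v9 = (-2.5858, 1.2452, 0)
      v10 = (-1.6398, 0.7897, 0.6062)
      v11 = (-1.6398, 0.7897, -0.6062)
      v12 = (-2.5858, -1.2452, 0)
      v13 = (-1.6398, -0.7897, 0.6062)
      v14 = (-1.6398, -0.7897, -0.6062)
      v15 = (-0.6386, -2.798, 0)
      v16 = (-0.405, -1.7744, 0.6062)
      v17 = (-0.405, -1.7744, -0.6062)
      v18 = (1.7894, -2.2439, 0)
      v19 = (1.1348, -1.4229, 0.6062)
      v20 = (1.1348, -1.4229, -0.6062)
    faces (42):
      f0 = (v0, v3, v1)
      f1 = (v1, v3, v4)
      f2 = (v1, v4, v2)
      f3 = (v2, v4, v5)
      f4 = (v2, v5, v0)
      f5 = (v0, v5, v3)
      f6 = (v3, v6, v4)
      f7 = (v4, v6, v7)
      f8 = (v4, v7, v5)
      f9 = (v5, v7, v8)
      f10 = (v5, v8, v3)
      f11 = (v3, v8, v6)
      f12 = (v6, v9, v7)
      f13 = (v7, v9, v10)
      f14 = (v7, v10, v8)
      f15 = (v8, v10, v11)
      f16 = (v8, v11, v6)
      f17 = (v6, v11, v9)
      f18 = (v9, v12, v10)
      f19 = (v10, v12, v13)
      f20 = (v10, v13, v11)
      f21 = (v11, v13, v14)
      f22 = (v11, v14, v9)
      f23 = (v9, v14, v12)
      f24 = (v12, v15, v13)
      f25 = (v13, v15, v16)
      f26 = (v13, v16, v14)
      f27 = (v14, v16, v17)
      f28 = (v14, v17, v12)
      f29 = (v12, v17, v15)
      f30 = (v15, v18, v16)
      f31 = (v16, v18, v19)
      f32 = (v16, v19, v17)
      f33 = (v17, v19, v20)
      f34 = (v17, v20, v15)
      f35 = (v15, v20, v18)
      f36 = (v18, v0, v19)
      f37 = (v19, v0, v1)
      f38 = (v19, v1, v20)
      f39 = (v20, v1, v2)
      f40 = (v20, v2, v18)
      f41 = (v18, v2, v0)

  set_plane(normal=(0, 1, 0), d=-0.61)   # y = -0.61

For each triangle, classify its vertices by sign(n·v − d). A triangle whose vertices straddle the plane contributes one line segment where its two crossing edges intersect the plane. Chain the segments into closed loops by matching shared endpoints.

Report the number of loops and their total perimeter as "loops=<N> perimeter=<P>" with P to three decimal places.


loops=2 perimeter=7.097

Straddling triangles (12 of 42):
  (v9,v12,v10) [+-+] → (-2.5858, -0.61, 0)–(-2.2905, -0.61, 0.189227)  len=0.3507
  (v10,v12,v13) [+--] → (-2.2905, -0.61, 0.189227)–(-1.6398, -0.61, 0.6062)  len=0.7728
  (v10,v13,v11) [+-+] → (-1.6398, -0.61, 0.6062)–(-1.6398, -0.61, 0.468256)  len=0.1379
  (v11,v13,v14) [+--] → (-1.6398, -0.61, 0.468256)–(-1.6398, -0.61, -0.6062)  len=1.0745
  (v11,v14,v9) [+-+] → (-1.6398, -0.61, -0.6062)–(-1.72334, -0.61, -0.552667)  len=0.0992
  (v9,v14,v12) [+--] → (-1.72334, -0.61, -0.552667)–(-2.5858, -0.61, 0)  len=1.0243
  (v18,v0,v19) [-+-] → (2.57624, -0.61, 0)–(2.12612, -0.61, 0.259879)  len=0.5198
  (v19,v0,v1) [-++] → (2.12612, -0.61, 0.259879)–(1.52625, -0.61, 0.6062)  len=0.6927
  (v19,v1,v20) [-+-] → (1.52625, -0.61, 0.6062)–(1.52625, -0.61, 0.0864418)  len=0.5198
  (v20,v1,v2) [-++] → (1.52625, -0.61, 0.0864418)–(1.52625, -0.61, -0.6062)  len=0.6926
  (v20,v2,v18) [-+-] → (1.52625, -0.61, -0.6062)–(1.81168, -0.61, -0.441406)  len=0.3296
  (v18,v2,v0) [-++] → (1.81168, -0.61, -0.441406)–(2.57624, -0.61, 0)  len=0.8828

Chained into 2 loop(s):
  loop 1: 6 segments, perimeter = 3.4595
  loop 2: 6 segments, perimeter = 3.6372
Total perimeter = 7.097


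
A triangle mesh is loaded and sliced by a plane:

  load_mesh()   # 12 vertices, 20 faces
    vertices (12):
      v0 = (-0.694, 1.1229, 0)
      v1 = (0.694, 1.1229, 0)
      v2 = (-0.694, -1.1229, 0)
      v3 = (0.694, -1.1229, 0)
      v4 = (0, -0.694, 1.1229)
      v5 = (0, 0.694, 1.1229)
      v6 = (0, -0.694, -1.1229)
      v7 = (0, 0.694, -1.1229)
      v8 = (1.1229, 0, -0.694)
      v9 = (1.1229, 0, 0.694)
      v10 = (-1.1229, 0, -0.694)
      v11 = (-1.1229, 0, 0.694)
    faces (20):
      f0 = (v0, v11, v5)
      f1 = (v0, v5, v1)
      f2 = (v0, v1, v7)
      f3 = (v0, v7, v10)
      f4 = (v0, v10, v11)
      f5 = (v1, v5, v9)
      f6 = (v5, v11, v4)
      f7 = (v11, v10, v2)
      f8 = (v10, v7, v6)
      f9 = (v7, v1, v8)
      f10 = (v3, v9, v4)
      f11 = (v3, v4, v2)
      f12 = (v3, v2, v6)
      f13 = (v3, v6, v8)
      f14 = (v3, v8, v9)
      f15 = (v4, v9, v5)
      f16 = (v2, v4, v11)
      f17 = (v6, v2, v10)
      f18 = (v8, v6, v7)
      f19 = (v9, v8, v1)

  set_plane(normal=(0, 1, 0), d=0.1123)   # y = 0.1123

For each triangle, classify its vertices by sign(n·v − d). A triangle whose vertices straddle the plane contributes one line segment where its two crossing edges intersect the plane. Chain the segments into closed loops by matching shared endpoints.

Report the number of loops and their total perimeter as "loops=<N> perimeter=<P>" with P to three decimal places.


loops=1 perimeter=7.314

Straddling triangles (10 of 20):
  (v0,v11,v5) [+-+] → (-1.08001, 0.1123, 0.624594)–(-0.941197, 0.1123, 0.763403)  len=0.1963
  (v0,v7,v10) [++-] → (-0.941197, 0.1123, -0.763403)–(-1.08001, 0.1123, -0.624594)  len=0.1963
  (v0,v10,v11) [+--] → (-1.08001, 0.1123, -0.624594)–(-1.08001, 0.1123, 0.624594)  len=1.2492
  (v1,v5,v9) [++-] → (0.941197, 0.1123, 0.763403)–(1.08001, 0.1123, 0.624594)  len=0.1963
  (v5,v11,v4) [+--] → (-0.941197, 0.1123, 0.763403)–(0, 0.1123, 1.1229)  len=1.0075
  (v10,v7,v6) [-+-] → (-0.941197, 0.1123, -0.763403)–(0, 0.1123, -1.1229)  len=1.0075
  (v7,v1,v8) [++-] → (1.08001, 0.1123, -0.624594)–(0.941197, 0.1123, -0.763403)  len=0.1963
  (v4,v9,v5) [--+] → (0.941197, 0.1123, 0.763403)–(0, 0.1123, 1.1229)  len=1.0075
  (v8,v6,v7) [--+] → (0, 0.1123, -1.1229)–(0.941197, 0.1123, -0.763403)  len=1.0075
  (v9,v8,v1) [--+] → (1.08001, 0.1123, -0.624594)–(1.08001, 0.1123, 0.624594)  len=1.2492

Chained into 1 loop(s):
  loop 1: 10 segments, perimeter = 7.3137
Total perimeter = 7.314


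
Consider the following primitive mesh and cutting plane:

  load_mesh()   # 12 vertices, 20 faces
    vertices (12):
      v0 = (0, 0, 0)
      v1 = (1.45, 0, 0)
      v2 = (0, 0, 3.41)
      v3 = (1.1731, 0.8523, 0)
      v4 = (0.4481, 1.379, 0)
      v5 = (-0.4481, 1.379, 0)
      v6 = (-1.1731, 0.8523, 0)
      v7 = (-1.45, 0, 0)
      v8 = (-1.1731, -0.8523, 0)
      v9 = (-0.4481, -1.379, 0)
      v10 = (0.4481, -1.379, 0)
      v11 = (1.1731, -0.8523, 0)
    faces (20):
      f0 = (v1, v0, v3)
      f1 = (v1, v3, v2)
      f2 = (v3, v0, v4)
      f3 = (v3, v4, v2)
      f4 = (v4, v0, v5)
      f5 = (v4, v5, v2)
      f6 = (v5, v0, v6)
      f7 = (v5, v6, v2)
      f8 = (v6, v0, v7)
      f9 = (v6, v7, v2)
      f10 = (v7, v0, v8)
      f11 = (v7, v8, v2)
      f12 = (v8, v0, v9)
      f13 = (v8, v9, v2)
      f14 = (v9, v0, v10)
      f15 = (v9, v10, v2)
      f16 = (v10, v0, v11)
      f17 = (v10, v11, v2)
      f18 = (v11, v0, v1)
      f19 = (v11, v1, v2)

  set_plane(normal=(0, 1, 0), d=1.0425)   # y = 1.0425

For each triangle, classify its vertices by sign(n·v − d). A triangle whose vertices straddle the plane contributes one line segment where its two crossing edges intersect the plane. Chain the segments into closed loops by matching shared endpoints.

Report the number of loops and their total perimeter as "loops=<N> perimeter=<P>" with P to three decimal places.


loops=1 perimeter=4.520

Straddling triangles (6 of 20):
  (v3,v0,v4) [--+] → (0.338756, 1.0425, 0)–(0.911291, 1.0425, 0)  len=0.5725
  (v3,v4,v2) [-+-] → (0.911291, 1.0425, 0)–(0.338756, 1.0425, 0.832099)  len=1.0100
  (v4,v0,v5) [+-+] → (0.338756, 1.0425, 0)–(-0.338756, 1.0425, 0)  len=0.6775
  (v4,v5,v2) [++-] → (-0.338756, 1.0425, 0.832099)–(0.338756, 1.0425, 0.832099)  len=0.6775
  (v5,v0,v6) [+--] → (-0.338756, 1.0425, 0)–(-0.911291, 1.0425, 0)  len=0.5725
  (v5,v6,v2) [+--] → (-0.911291, 1.0425, 0)–(-0.338756, 1.0425, 0.832099)  len=1.0100

Chained into 1 loop(s):
  loop 1: 6 segments, perimeter = 4.5202
Total perimeter = 4.520


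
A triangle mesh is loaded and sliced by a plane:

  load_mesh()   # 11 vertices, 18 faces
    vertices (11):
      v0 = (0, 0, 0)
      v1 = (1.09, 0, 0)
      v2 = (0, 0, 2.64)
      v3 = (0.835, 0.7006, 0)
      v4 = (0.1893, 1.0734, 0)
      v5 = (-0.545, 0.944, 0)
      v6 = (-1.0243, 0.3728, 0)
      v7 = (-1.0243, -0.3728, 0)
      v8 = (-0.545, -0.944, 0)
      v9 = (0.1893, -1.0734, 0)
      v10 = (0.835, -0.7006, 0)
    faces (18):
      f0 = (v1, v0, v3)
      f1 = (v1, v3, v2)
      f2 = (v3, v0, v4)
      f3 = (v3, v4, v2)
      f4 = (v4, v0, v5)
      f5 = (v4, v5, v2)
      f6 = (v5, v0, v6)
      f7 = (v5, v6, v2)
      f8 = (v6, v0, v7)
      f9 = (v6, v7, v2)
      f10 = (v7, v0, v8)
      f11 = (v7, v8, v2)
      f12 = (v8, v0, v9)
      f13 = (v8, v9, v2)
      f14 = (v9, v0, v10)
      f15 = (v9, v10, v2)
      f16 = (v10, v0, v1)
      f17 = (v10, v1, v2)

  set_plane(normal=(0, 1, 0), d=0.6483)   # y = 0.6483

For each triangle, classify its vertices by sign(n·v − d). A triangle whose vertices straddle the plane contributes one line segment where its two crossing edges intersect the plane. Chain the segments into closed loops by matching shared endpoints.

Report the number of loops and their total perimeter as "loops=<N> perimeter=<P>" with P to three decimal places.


Straddling triangles (8 of 18):
  (v1,v0,v3) [--+] → (0.772667, 0.6483, 0)–(0.854036, 0.6483, 0)  len=0.0814
  (v1,v3,v2) [-+-] → (0.854036, 0.6483, 0)–(0.772667, 0.6483, 0.197077)  len=0.2132
  (v3,v0,v4) [+-+] → (0.772667, 0.6483, 0)–(0.114331, 0.6483, 0)  len=0.6583
  (v3,v4,v2) [++-] → (0.114331, 0.6483, 1.04552)–(0.772667, 0.6483, 0.197077)  len=1.0739
  (v4,v0,v5) [+-+] → (0.114331, 0.6483, 0)–(-0.374283, 0.6483, 0)  len=0.4886
  (v4,v5,v2) [++-] → (-0.374283, 0.6483, 0.826958)–(0.114331, 0.6483, 1.04552)  len=0.5353
  (v5,v0,v6) [+--] → (-0.374283, 0.6483, 0)–(-0.793125, 0.6483, 0)  len=0.4188
  (v5,v6,v2) [+--] → (-0.793125, 0.6483, 0)–(-0.374283, 0.6483, 0.826958)  len=0.9270

Chained into 1 loop(s):
  loop 1: 8 segments, perimeter = 4.3965
Total perimeter = 4.397

loops=1 perimeter=4.397


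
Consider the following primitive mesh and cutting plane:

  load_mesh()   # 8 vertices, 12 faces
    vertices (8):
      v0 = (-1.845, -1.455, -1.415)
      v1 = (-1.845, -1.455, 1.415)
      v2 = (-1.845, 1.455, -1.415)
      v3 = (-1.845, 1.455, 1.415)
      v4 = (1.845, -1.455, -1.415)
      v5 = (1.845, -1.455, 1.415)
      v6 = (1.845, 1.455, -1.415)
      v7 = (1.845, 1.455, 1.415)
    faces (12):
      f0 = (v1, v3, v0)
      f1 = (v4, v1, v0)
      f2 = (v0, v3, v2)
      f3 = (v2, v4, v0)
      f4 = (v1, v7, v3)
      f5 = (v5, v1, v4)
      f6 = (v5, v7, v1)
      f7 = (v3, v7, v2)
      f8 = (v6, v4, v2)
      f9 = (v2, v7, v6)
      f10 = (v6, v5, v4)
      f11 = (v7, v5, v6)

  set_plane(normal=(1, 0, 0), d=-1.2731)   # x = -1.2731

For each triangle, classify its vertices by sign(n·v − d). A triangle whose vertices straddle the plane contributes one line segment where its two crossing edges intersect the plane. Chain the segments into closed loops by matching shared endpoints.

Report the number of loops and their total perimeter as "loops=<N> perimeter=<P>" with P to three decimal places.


loops=1 perimeter=11.480

Straddling triangles (8 of 12):
  (v4,v1,v0) [+--] → (-1.2731, -1.455, 0.976388)–(-1.2731, -1.455, -1.415)  len=2.3914
  (v2,v4,v0) [-+-] → (-1.2731, 1.00399, -1.415)–(-1.2731, -1.455, -1.415)  len=2.4590
  (v1,v7,v3) [-+-] → (-1.2731, -1.00399, 1.415)–(-1.2731, 1.455, 1.415)  len=2.4590
  (v5,v1,v4) [+-+] → (-1.2731, -1.455, 1.415)–(-1.2731, -1.455, 0.976388)  len=0.4386
  (v5,v7,v1) [++-] → (-1.2731, -1.00399, 1.415)–(-1.2731, -1.455, 1.415)  len=0.4510
  (v3,v7,v2) [-+-] → (-1.2731, 1.455, 1.415)–(-1.2731, 1.455, -0.976388)  len=2.3914
  (v6,v4,v2) [++-] → (-1.2731, 1.00399, -1.415)–(-1.2731, 1.455, -1.415)  len=0.4510
  (v2,v7,v6) [-++] → (-1.2731, 1.455, -0.976388)–(-1.2731, 1.455, -1.415)  len=0.4386

Chained into 1 loop(s):
  loop 1: 8 segments, perimeter = 11.4800
Total perimeter = 11.480


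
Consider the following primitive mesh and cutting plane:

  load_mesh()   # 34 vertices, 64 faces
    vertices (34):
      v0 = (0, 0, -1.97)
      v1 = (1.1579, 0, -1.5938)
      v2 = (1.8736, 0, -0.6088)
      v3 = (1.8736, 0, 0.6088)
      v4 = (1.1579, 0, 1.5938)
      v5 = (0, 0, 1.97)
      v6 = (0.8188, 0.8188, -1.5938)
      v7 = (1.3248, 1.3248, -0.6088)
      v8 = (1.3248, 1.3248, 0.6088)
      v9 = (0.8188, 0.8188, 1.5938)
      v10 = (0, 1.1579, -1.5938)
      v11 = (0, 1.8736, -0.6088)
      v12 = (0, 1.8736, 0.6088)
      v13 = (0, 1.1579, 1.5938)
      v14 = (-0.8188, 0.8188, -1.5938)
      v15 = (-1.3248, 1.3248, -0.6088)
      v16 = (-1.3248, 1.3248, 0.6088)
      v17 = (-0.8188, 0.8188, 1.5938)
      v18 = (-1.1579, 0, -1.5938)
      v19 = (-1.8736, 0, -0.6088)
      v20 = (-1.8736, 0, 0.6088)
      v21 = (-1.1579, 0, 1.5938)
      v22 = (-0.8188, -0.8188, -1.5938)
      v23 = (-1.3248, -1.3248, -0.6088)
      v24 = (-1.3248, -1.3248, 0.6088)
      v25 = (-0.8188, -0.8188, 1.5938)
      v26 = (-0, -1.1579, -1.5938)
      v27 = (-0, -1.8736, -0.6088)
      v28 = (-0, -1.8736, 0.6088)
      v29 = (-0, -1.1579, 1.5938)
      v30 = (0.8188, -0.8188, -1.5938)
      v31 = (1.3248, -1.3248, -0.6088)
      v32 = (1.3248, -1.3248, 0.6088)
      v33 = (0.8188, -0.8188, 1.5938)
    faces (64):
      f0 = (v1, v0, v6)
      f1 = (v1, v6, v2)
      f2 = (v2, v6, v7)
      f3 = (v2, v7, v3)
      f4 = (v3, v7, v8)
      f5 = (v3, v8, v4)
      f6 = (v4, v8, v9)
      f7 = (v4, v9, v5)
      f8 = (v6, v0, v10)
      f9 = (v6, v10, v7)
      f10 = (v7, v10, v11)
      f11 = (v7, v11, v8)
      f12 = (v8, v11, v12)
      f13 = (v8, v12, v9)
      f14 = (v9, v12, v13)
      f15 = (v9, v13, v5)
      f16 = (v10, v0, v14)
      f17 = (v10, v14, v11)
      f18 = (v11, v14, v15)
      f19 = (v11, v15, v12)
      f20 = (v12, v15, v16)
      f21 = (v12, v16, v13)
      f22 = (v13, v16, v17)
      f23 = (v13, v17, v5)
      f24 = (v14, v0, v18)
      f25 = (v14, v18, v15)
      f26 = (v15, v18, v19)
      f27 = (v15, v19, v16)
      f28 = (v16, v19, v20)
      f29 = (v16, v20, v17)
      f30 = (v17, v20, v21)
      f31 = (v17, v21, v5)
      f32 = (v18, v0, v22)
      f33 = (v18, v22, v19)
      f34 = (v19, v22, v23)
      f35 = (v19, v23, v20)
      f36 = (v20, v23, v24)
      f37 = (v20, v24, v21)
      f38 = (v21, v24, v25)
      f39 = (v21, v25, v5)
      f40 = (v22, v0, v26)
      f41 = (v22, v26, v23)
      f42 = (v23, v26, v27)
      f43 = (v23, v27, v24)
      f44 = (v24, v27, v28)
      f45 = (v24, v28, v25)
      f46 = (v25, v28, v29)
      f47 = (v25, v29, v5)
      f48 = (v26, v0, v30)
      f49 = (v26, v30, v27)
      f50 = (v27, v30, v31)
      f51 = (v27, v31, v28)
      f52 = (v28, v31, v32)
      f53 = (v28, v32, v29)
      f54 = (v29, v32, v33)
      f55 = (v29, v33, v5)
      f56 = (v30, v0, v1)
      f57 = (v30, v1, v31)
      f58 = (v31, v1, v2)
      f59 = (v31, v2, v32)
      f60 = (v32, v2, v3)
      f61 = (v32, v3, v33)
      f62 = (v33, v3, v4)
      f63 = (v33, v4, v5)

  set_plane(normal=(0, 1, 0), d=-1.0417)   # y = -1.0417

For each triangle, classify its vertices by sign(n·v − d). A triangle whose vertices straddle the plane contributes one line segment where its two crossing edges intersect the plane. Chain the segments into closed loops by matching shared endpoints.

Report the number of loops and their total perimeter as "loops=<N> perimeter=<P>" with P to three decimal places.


Straddling triangles (20 of 64):
  (v19,v22,v23) [++-] → (-1.0417, -1.0417, -1.15989)–(-1.44207, -1.0417, -0.6088)  len=0.6812
  (v19,v23,v20) [+-+] → (-1.44207, -1.0417, -0.6088)–(-1.44207, -1.0417, -0.348608)  len=0.2602
  (v20,v23,v24) [+--] → (-1.44207, -1.0417, -0.348608)–(-1.44207, -1.0417, 0.6088)  len=0.9574
  (v20,v24,v21) [+-+] → (-1.44207, -1.0417, 0.6088)–(-1.28913, -1.0417, 0.819287)  len=0.2602
  (v21,v24,v25) [+-+] → (-1.28913, -1.0417, 0.819287)–(-1.0417, -1.0417, 1.15989)  len=0.4210
  (v22,v0,v26) [++-] → (0, -1.0417, -1.63155)–(-0.28058, -1.0417, -1.5938)  len=0.2831
  (v22,v26,v23) [+--] → (-0.28058, -1.0417, -1.5938)–(-1.0417, -1.0417, -1.15989)  len=0.8761
  (v24,v28,v25) [--+] → (-0.645771, -1.0417, 1.38565)–(-1.0417, -1.0417, 1.15989)  len=0.4558
  (v25,v28,v29) [+--] → (-0.645771, -1.0417, 1.38565)–(-0.28058, -1.0417, 1.5938)  len=0.4203
  (v25,v29,v5) [+-+] → (-0.28058, -1.0417, 1.5938)–(0, -1.0417, 1.63155)  len=0.2831
  (v26,v0,v30) [-++] → (0, -1.0417, -1.63155)–(0.28058, -1.0417, -1.5938)  len=0.2831
  (v26,v30,v27) [-+-] → (0.28058, -1.0417, -1.5938)–(0.645771, -1.0417, -1.38565)  len=0.4203
  (v27,v30,v31) [-+-] → (0.645771, -1.0417, -1.38565)–(1.0417, -1.0417, -1.15989)  len=0.4558
  (v29,v32,v33) [--+] → (1.0417, -1.0417, 1.15989)–(0.28058, -1.0417, 1.5938)  len=0.8761
  (v29,v33,v5) [-++] → (0.28058, -1.0417, 1.5938)–(0, -1.0417, 1.63155)  len=0.2831
  (v30,v1,v31) [++-] → (1.28913, -1.0417, -0.819287)–(1.0417, -1.0417, -1.15989)  len=0.4210
  (v31,v1,v2) [-++] → (1.28913, -1.0417, -0.819287)–(1.44207, -1.0417, -0.6088)  len=0.2602
  (v31,v2,v32) [-+-] → (1.44207, -1.0417, -0.6088)–(1.44207, -1.0417, 0.348608)  len=0.9574
  (v32,v2,v3) [-++] → (1.44207, -1.0417, 0.348608)–(1.44207, -1.0417, 0.6088)  len=0.2602
  (v32,v3,v33) [-++] → (1.44207, -1.0417, 0.6088)–(1.0417, -1.0417, 1.15989)  len=0.6812

Chained into 1 loop(s):
  loop 1: 20 segments, perimeter = 9.7968
Total perimeter = 9.797

loops=1 perimeter=9.797


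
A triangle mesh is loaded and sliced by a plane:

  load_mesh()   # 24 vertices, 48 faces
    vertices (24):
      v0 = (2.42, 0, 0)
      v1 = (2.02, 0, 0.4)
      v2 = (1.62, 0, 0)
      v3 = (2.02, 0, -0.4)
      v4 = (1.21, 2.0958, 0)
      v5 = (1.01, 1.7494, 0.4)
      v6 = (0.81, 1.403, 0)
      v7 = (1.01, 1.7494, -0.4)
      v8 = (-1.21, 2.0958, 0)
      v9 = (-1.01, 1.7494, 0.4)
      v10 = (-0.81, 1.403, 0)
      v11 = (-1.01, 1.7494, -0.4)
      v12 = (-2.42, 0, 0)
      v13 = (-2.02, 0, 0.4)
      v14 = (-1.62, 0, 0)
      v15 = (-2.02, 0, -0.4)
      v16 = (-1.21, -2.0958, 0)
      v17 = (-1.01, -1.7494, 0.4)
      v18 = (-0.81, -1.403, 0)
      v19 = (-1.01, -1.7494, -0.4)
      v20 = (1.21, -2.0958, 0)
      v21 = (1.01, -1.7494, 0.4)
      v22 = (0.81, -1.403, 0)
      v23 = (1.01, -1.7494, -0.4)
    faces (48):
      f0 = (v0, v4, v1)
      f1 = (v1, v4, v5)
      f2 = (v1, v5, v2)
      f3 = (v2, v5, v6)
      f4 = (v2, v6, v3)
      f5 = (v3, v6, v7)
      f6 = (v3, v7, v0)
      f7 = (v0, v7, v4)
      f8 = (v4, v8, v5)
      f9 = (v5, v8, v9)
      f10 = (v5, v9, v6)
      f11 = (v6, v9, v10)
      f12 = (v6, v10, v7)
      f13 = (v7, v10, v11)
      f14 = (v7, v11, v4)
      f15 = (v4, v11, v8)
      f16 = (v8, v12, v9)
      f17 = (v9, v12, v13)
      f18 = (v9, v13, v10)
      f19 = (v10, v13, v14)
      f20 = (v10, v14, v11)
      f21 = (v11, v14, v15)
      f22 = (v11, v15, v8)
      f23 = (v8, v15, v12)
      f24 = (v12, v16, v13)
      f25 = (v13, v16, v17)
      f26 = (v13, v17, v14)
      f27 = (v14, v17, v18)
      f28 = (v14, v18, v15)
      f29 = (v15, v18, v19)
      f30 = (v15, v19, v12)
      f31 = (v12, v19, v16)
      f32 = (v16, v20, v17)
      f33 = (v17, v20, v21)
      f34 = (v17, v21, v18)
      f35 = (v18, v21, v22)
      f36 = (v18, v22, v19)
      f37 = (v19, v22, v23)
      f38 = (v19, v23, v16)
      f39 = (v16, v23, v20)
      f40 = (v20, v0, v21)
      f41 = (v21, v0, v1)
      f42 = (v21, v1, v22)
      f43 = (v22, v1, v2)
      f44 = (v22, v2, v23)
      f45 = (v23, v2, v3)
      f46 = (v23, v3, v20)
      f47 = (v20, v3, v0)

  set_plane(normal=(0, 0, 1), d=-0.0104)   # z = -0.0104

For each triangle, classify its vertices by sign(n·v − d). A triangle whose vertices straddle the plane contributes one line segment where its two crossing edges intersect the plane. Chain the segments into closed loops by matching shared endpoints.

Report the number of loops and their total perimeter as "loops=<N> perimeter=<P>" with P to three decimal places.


loops=2 perimeter=24.240

Straddling triangles (24 of 48):
  (v2,v6,v3) [++-] → (0.84146, 1.36652, -0.0104)–(1.6304, 0, -0.0104)  len=1.5779
  (v3,v6,v7) [-+-] → (0.84146, 1.36652, -0.0104)–(0.8152, 1.41201, -0.0104)  len=0.0525
  (v3,v7,v0) [--+] → (2.38334, 0.0454844, -0.0104)–(2.4096, 0, -0.0104)  len=0.0525
  (v0,v7,v4) [+-+] → (2.38334, 0.0454844, -0.0104)–(1.2048, 2.08679, -0.0104)  len=2.3571
  (v6,v10,v7) [++-] → (-0.76268, 1.41201, -0.0104)–(0.8152, 1.41201, -0.0104)  len=1.5779
  (v7,v10,v11) [-+-] → (-0.76268, 1.41201, -0.0104)–(-0.8152, 1.41201, -0.0104)  len=0.0525
  (v7,v11,v4) [--+] → (1.15228, 2.08679, -0.0104)–(1.2048, 2.08679, -0.0104)  len=0.0525
  (v4,v11,v8) [+-+] → (1.15228, 2.08679, -0.0104)–(-1.2048, 2.08679, -0.0104)  len=2.3571
  (v10,v14,v11) [++-] → (-1.60414, 0.0454844, -0.0104)–(-0.8152, 1.41201, -0.0104)  len=1.5779
  (v11,v14,v15) [-+-] → (-1.60414, 0.0454844, -0.0104)–(-1.6304, 0, -0.0104)  len=0.0525
  (v11,v15,v8) [--+] → (-1.23106, 2.04131, -0.0104)–(-1.2048, 2.08679, -0.0104)  len=0.0525
  (v8,v15,v12) [+-+] → (-1.23106, 2.04131, -0.0104)–(-2.4096, 0, -0.0104)  len=2.3571
  (v14,v18,v15) [++-] → (-0.84146, -1.36652, -0.0104)–(-1.6304, 0, -0.0104)  len=1.5779
  (v15,v18,v19) [-+-] → (-0.84146, -1.36652, -0.0104)–(-0.8152, -1.41201, -0.0104)  len=0.0525
  (v15,v19,v12) [--+] → (-2.38334, -0.0454844, -0.0104)–(-2.4096, 0, -0.0104)  len=0.0525
  (v12,v19,v16) [+-+] → (-2.38334, -0.0454844, -0.0104)–(-1.2048, -2.08679, -0.0104)  len=2.3571
  (v18,v22,v19) [++-] → (0.76268, -1.41201, -0.0104)–(-0.8152, -1.41201, -0.0104)  len=1.5779
  (v19,v22,v23) [-+-] → (0.76268, -1.41201, -0.0104)–(0.8152, -1.41201, -0.0104)  len=0.0525
  (v19,v23,v16) [--+] → (-1.15228, -2.08679, -0.0104)–(-1.2048, -2.08679, -0.0104)  len=0.0525
  (v16,v23,v20) [+-+] → (-1.15228, -2.08679, -0.0104)–(1.2048, -2.08679, -0.0104)  len=2.3571
  (v22,v2,v23) [++-] → (1.60414, -0.0454844, -0.0104)–(0.8152, -1.41201, -0.0104)  len=1.5779
  (v23,v2,v3) [-+-] → (1.60414, -0.0454844, -0.0104)–(1.6304, 0, -0.0104)  len=0.0525
  (v23,v3,v20) [--+] → (1.23106, -2.04131, -0.0104)–(1.2048, -2.08679, -0.0104)  len=0.0525
  (v20,v3,v0) [+-+] → (1.23106, -2.04131, -0.0104)–(2.4096, 0, -0.0104)  len=2.3571

Chained into 2 loop(s):
  loop 1: 12 segments, perimeter = 9.7825
  loop 2: 12 segments, perimeter = 14.4577
Total perimeter = 24.240


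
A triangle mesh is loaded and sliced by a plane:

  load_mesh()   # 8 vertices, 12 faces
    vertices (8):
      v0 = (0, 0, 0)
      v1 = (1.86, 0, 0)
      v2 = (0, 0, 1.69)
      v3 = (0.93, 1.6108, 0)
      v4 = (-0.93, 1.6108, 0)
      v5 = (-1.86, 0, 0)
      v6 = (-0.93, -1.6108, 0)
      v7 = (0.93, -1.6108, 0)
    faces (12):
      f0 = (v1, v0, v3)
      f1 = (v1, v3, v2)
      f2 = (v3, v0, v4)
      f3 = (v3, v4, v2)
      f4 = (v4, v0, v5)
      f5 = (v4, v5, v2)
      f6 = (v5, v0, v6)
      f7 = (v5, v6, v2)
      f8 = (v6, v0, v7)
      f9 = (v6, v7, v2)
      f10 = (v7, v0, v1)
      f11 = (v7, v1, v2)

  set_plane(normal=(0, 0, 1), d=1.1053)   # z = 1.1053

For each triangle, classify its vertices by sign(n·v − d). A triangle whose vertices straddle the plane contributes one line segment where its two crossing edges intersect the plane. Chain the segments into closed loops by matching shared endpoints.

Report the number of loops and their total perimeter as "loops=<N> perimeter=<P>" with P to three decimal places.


Straddling triangles (6 of 12):
  (v1,v3,v2) [--+] → (0.321758, 0.557299, 1.1053)–(0.643516, 0, 1.1053)  len=0.6435
  (v3,v4,v2) [--+] → (-0.321758, 0.557299, 1.1053)–(0.321758, 0.557299, 1.1053)  len=0.6435
  (v4,v5,v2) [--+] → (-0.643516, 0, 1.1053)–(-0.321758, 0.557299, 1.1053)  len=0.6435
  (v5,v6,v2) [--+] → (-0.321758, -0.557299, 1.1053)–(-0.643516, 0, 1.1053)  len=0.6435
  (v6,v7,v2) [--+] → (0.321758, -0.557299, 1.1053)–(-0.321758, -0.557299, 1.1053)  len=0.6435
  (v7,v1,v2) [--+] → (0.643516, 0, 1.1053)–(0.321758, -0.557299, 1.1053)  len=0.6435

Chained into 1 loop(s):
  loop 1: 6 segments, perimeter = 3.8611
Total perimeter = 3.861

loops=1 perimeter=3.861


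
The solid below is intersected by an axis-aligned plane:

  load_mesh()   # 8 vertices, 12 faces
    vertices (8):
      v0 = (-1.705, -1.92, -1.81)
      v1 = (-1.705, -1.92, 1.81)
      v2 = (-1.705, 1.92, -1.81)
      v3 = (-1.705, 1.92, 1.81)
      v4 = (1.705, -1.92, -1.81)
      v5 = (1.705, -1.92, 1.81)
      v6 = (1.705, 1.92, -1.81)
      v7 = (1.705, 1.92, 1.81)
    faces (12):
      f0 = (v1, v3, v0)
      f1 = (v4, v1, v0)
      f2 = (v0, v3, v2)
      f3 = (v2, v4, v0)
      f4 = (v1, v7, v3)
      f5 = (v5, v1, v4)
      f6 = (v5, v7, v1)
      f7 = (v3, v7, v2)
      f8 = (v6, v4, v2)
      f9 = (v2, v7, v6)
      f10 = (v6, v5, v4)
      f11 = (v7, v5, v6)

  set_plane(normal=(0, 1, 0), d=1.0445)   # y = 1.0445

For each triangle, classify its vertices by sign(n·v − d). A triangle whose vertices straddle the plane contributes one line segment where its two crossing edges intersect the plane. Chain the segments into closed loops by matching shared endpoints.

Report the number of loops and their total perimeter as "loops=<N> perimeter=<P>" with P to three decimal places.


loops=1 perimeter=14.060

Straddling triangles (8 of 12):
  (v1,v3,v0) [-+-] → (-1.705, 1.0445, 1.81)–(-1.705, 1.0445, 0.984659)  len=0.8253
  (v0,v3,v2) [-++] → (-1.705, 1.0445, 0.984659)–(-1.705, 1.0445, -1.81)  len=2.7947
  (v2,v4,v0) [+--] → (-0.927538, 1.0445, -1.81)–(-1.705, 1.0445, -1.81)  len=0.7775
  (v1,v7,v3) [-++] → (0.927538, 1.0445, 1.81)–(-1.705, 1.0445, 1.81)  len=2.6325
  (v5,v7,v1) [-+-] → (1.705, 1.0445, 1.81)–(0.927538, 1.0445, 1.81)  len=0.7775
  (v6,v4,v2) [+-+] → (1.705, 1.0445, -1.81)–(-0.927538, 1.0445, -1.81)  len=2.6325
  (v6,v5,v4) [+--] → (1.705, 1.0445, -0.984659)–(1.705, 1.0445, -1.81)  len=0.8253
  (v7,v5,v6) [+-+] → (1.705, 1.0445, 1.81)–(1.705, 1.0445, -0.984659)  len=2.7947

Chained into 1 loop(s):
  loop 1: 8 segments, perimeter = 14.0600
Total perimeter = 14.060


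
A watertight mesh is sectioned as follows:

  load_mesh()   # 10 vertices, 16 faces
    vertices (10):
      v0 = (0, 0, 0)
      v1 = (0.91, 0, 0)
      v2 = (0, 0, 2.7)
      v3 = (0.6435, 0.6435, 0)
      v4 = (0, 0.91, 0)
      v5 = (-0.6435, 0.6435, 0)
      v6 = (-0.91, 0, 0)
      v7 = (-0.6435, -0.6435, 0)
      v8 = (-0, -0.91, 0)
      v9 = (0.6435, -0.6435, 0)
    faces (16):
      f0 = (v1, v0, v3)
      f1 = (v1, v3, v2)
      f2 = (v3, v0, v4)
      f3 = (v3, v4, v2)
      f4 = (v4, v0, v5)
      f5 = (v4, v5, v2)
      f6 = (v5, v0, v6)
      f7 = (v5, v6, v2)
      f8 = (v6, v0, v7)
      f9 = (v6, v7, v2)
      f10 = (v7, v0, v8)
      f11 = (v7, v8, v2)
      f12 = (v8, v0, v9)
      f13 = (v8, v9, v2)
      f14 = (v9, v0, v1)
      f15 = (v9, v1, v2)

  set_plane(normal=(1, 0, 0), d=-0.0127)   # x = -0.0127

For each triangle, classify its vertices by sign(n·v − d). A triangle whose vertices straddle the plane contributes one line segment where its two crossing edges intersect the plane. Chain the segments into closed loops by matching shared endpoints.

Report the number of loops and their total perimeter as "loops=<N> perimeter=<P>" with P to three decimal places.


loops=1 perimeter=7.436

Straddling triangles (8 of 16):
  (v4,v0,v5) [++-] → (-0.0127, 0.0127, 0)–(-0.0127, 0.90474, 0)  len=0.8920
  (v4,v5,v2) [+-+] → (-0.0127, 0.90474, 0)–(-0.0127, 0.0127, 2.64671)  len=2.7930
  (v5,v0,v6) [-+-] → (-0.0127, 0.0127, 0)–(-0.0127, 0, 0)  len=0.0127
  (v5,v6,v2) [--+] → (-0.0127, 0, 2.66232)–(-0.0127, 0.0127, 2.64671)  len=0.0201
  (v6,v0,v7) [-+-] → (-0.0127, 0, 0)–(-0.0127, -0.0127, 0)  len=0.0127
  (v6,v7,v2) [--+] → (-0.0127, -0.0127, 2.64671)–(-0.0127, 0, 2.66232)  len=0.0201
  (v7,v0,v8) [-++] → (-0.0127, -0.0127, 0)–(-0.0127, -0.90474, 0)  len=0.8920
  (v7,v8,v2) [-++] → (-0.0127, -0.90474, 0)–(-0.0127, -0.0127, 2.64671)  len=2.7930

Chained into 1 loop(s):
  loop 1: 8 segments, perimeter = 7.4357
Total perimeter = 7.436
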